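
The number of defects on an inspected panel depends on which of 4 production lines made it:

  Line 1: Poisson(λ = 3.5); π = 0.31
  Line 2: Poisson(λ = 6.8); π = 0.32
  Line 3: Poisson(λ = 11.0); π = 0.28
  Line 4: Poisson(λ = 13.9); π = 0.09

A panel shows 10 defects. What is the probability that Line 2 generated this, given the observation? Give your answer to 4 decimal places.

0.3402

P(component k | x) = π_k·f_k(x) / marginal(x), where marginal(x) = Σ_j π_j·f_j(x).
Component likelihoods at x = 10 defects:
  L_1 = 0.00229555
  L_2 = 0.0648819
  L_3 = 0.119378
  L_4 = 0.0681854
Weight by the priors:
  π_1·L_1 = 0.31 × 0.00229555 = 0.00071162
  π_2·L_2 = 0.32 × 0.0648819 = 0.0207622
  π_3·L_3 = 0.28 × 0.119378 = 0.0334259
  π_4·L_4 = 0.09 × 0.0681854 = 0.00613669
Sum: 0.00071162 + 0.0207622 + 0.0334259 + 0.00613669 = 0.0610364
P(Line 2 | the observation) ≈ 0.3402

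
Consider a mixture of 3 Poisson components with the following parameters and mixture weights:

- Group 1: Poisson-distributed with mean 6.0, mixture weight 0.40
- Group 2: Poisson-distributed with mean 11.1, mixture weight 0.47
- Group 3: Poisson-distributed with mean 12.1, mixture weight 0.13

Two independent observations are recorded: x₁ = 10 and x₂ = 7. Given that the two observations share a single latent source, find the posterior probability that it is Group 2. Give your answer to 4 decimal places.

Apply Bayes' rule: the posterior for each component is proportional to its prior times its likelihood at x.
Since both observations come from the same component, the likelihood for component k is f_k(x₁)·f_k(x₂).
  L_1 = [0.0413031] × [0.137677] = 0.00568649
  L_2 = [0.118249] × [0.0622532] = 0.00736139
  L_3 = [0.103069] × [0.0418894] = 0.00431749
Prior × likelihood for each component:
  P(Z=1)·L_1 = 0.40 × 0.00568649 = 0.00227459
  P(Z=2)·L_2 = 0.47 × 0.00736139 = 0.00345985
  P(Z=3)·L_3 = 0.13 × 0.00431749 = 0.000561274
Marginal: 0.00227459 + 0.00345985 + 0.000561274 = 0.00629572
P(Group 2 | x) ≈ 0.5496

0.5496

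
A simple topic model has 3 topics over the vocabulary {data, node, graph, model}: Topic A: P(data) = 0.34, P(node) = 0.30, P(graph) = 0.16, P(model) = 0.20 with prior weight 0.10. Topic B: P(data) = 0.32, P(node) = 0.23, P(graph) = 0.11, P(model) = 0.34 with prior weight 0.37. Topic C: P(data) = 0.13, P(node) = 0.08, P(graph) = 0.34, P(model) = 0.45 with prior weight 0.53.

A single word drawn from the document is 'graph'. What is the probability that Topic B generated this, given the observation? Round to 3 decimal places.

Apply Bayes' rule: the posterior for each component is proportional to its prior times its likelihood at x.
Categorical probabilities:
  p_A = 0.16
  p_B = 0.11
  p_C = 0.34
Weight by the priors:
  w_A·p_A = 0.10 × 0.16 = 0.016
  w_B·p_B = 0.37 × 0.11 = 0.0407
  w_C·p_C = 0.53 × 0.34 = 0.1802
Marginal: 0.016 + 0.0407 + 0.1802 = 0.2369
Responsibility of Topic B: 0.0407 / 0.2369 ≈ 0.172

0.172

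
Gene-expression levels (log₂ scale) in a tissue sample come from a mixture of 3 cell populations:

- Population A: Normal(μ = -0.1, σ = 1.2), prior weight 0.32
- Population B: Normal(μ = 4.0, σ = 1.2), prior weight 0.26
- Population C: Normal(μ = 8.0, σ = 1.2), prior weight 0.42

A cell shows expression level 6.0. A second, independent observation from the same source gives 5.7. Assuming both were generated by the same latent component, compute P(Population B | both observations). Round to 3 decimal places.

P(component k | x) = π_k·f_k(x) / marginal(x), where marginal(x) = Σ_j π_j·f_j(x).
Since both observations come from the same component, the likelihood for component k is f_k(x₁)·f_k(x₂).
  p_A = [(1/(1.2·√(2π)))·exp(−(6.0−-0.1)²/(2·1.2²)) = 0.332452·exp(-12.92014) = 8.13924e-07] × [2.81143e-06] = 2.28829e-12
  p_B = [(1/(1.2·√(2π)))·exp(−(6.0−4.0)²/(2·1.2²)) = 0.332452·exp(-1.38889) = 0.0828976] × [0.121878] = 0.0101034
  p_C = [(1/(1.2·√(2π)))·exp(−(6.0−8.0)²/(2·1.2²)) = 0.332452·exp(-1.38889) = 0.0828976] × [0.0529681] = 0.00439093
Multiply by the mixture weights:
  π_A·p_A = 0.32 × 2.28829e-12 = 7.32254e-13
  π_B·p_B = 0.26 × 0.0101034 = 0.00262689
  π_C·p_C = 0.42 × 0.00439093 = 0.00184419
Sum: 7.32254e-13 + 0.00262689 + 0.00184419 = 0.00447108
So the posterior for Population B is 0.00262689 / 0.00447108 ≈ 0.588.

0.588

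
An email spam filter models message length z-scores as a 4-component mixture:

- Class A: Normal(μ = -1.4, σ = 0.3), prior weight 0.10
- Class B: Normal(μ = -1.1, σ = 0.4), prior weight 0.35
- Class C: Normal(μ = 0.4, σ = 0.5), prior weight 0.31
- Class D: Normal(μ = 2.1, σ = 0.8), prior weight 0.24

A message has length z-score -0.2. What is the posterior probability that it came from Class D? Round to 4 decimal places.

Apply Bayes' rule: the posterior for each component is proportional to its prior times its likelihood at x.
Evaluate each component's likelihood at the observed value:
  L_A = 0.000446101
  L_B = 0.0793491
  L_C = 0.388372
  L_D = 0.00799765
Multiply by the mixture weights:
  π_A·L_A = 0.10 × 0.000446101 = 4.46101e-05
  π_B·L_B = 0.35 × 0.0793491 = 0.0277722
  π_C·L_C = 0.31 × 0.388372 = 0.120395
  π_D·L_D = 0.24 × 0.00799765 = 0.00191944
Denominator: 4.46101e-05 + 0.0277722 + 0.120395 + 0.00191944 = 0.150132
P(Class D | the observation) ≈ 0.0128

0.0128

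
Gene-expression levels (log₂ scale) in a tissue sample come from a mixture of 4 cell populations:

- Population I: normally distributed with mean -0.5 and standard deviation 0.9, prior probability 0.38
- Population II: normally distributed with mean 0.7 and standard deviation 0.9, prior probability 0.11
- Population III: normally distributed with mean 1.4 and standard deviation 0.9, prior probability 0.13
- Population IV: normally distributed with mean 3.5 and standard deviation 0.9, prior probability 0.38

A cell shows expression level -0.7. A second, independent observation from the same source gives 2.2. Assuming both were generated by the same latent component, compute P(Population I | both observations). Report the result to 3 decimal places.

0.228

The responsibility of component k is π_k f_k(x) divided by Σ_j π_j f_j(x).
Since both observations come from the same component, the likelihood for component k is f_k(x₁)·f_k(x₂).
  p_I = [(1/(0.9·√(2π)))·exp(−(-0.7−-0.5)²/(2·0.9²)) = 0.443269·exp(-0.02469) = 0.432458] × [0.00492428] = 0.00212954
  p_II = [(1/(0.9·√(2π)))·exp(−(-0.7−0.7)²/(2·0.9²)) = 0.443269·exp(-1.20988) = 0.132198] × [0.11053] = 0.0146119
  p_III = [(1/(0.9·√(2π)))·exp(−(-0.7−1.4)²/(2·0.9²)) = 0.443269·exp(-2.72222) = 0.0291354] × [0.298603] = 0.00869993
  p_IV = [(1/(0.9·√(2π)))·exp(−(-0.7−3.5)²/(2·0.9²)) = 0.443269·exp(-10.88889) = 8.27338e-06] × [0.156173] = 1.29208e-06
Weight by the priors:
  π_I·p_I = 0.38 × 0.00212954 = 0.000809227
  π_II·p_II = 0.11 × 0.0146119 = 0.00160731
  π_III·p_III = 0.13 × 0.00869993 = 0.00113099
  π_IV·p_IV = 0.38 × 1.29208e-06 = 4.90992e-07
Denominator: 0.000809227 + 0.00160731 + 0.00113099 + 4.90992e-07 = 0.00354801
So the posterior for Population I is 0.000809227 / 0.00354801 ≈ 0.228.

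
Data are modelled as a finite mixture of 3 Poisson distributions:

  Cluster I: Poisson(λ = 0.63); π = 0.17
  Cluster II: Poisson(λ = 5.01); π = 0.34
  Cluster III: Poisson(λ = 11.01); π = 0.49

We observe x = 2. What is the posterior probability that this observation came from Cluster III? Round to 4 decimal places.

The responsibility of component k is w_k f_k(x) divided by Σ_j w_j f_j(x).
Poisson probabilities:
  p_I = 0.105693
  p_II = 0.0837202
  p_III = 0.00100222
Unnormalised posteriors:
  w_I·p_I = 0.17 × 0.105693 = 0.0179678
  w_II·p_II = 0.34 × 0.0837202 = 0.0284649
  w_III·p_III = 0.49 × 0.00100222 = 0.000491087
Sum: 0.0179678 + 0.0284649 + 0.000491087 = 0.0469237
P(Cluster III | 2) = 0.000491087 / 0.0469237 ≈ 0.0105

0.0105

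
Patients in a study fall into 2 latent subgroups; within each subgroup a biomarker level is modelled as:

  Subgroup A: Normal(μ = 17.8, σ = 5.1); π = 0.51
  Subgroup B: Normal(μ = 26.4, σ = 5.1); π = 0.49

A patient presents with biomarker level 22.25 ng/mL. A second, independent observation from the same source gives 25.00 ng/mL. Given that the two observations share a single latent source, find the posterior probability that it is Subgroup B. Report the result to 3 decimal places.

0.725

P(component k | x) = π_k·f_k(x) / marginal(x), where marginal(x) = Σ_j π_j·f_j(x).
Since both observations come from the same component, the likelihood for component k is f_k(x₁)·f_k(x₂).
  f_A = [(1/(5.1·√(2π)))·exp(−(22.25−17.8)²/(2·5.1²)) = 0.078224·exp(-0.38067) = 0.0534585] × [0.0288767] = 0.00154371
  f_B = [(1/(5.1·√(2π)))·exp(−(22.25−26.4)²/(2·5.1²)) = 0.078224·exp(-0.33107) = 0.0561767] × [0.0753315] = 0.00423187
Multiply by the mixture weights:
  π_A·f_A = 0.51 × 0.00154371 = 0.00078729
  π_B·f_B = 0.49 × 0.00423187 = 0.00207362
Marginal: 0.00078729 + 0.00207362 = 0.00286091
Responsibility of Subgroup B: 0.00207362 / 0.00286091 ≈ 0.725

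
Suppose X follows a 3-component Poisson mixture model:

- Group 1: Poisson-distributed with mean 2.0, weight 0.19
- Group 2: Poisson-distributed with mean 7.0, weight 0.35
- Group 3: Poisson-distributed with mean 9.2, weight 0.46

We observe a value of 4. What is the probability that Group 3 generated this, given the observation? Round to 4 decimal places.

The responsibility of component k is π_k f_k(x) divided by Σ_j π_j f_j(x).
Evaluate each component's likelihood at the observed value:
  f_1 = e^(−2.0)·2.0^4/4! = 0.0902235
  f_2 = e^(−7.0)·7.0^4/4! = 0.0912262
  f_3 = e^(−9.2)·9.2^4/4! = 0.03016
Weight by the priors:
  π_1·f_1 = 0.19 × 0.0902235 = 0.0171425
  π_2·f_2 = 0.35 × 0.0912262 = 0.0319292
  π_3·f_3 = 0.46 × 0.03016 = 0.0138736
Evidence: 0.0171425 + 0.0319292 + 0.0138736 = 0.0629452
P(Group 3 | x) = 0.0138736 / 0.0629452 ≈ 0.2204

0.2204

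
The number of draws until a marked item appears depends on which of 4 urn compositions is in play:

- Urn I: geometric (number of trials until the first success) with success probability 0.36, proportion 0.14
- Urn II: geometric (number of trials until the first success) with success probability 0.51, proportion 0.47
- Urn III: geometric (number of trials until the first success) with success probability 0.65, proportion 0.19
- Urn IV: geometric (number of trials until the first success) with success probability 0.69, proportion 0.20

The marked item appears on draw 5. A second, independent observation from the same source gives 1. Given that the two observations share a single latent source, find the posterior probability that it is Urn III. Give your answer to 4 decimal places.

The responsibility of component k is P(Z=k) f_k(x) divided by Σ_j P(Z=j) f_j(x).
Since both observations come from the same component, the likelihood for component k is f_k(x₁)·f_k(x₂).
  L_I = [0.36·(1−0.36)^4 = 0.36·0.167772 = 0.060398] × [0.36] = 0.0217433
  L_II = [0.51·(1−0.51)^4 = 0.51·0.057648 = 0.0294005] × [0.51] = 0.0149942
  L_III = [0.65·(1−0.65)^4 = 0.65·0.0150062 = 0.00975406] × [0.65] = 0.00634014
  L_IV = [0.69·(1−0.69)^4 = 0.69·0.00923521 = 0.00637229] × [0.69] = 0.00439688
Weight by the priors:
  P(Z=I)·L_I = 0.14 × 0.0217433 = 0.00304406
  P(Z=II)·L_II = 0.47 × 0.0149942 = 0.0070473
  P(Z=III)·L_III = 0.19 × 0.00634014 = 0.00120463
  P(Z=IV)·L_IV = 0.20 × 0.00439688 = 0.000879377
Marginal: 0.00304406 + 0.0070473 + 0.00120463 + 0.000879377 = 0.0121754
Responsibility of Urn III: 0.00120463 / 0.0121754 ≈ 0.0989

0.0989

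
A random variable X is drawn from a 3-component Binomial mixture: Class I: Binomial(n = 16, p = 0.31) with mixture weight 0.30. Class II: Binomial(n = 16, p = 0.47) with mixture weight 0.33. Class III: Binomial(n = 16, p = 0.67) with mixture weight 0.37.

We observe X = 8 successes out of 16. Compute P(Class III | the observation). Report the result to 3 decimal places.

0.254

The responsibility of component k is w_k f_k(x) divided by Σ_j w_j f_j(x).
Component likelihoods at x = 8 successes out of 16:
  p_I = C(16,8)·0.31^8·0.69^8 = 12870·8.52891e-05·0.0513798 = 0.0563981
  p_II = C(16,8)·0.47^8·0.53^8 = 12870·0.00238113·0.00622597 = 0.190796
  p_III = C(16,8)·0.67^8·0.33^8 = 12870·0.0406068·0.000140641 = 0.0735002
Weight by the priors:
  w_I·p_I = 0.30 × 0.0563981 = 0.0169194
  w_II·p_II = 0.33 × 0.190796 = 0.0629625
  w_III·p_III = 0.37 × 0.0735002 = 0.0271951
Marginal: 0.0169194 + 0.0629625 + 0.0271951 = 0.107077
P(Class III | x) ≈ 0.254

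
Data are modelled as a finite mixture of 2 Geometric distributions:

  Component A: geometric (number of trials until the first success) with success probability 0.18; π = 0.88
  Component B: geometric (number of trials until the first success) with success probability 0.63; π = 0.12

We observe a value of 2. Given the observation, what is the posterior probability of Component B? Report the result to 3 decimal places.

The responsibility of component k is P(Z=k) f_k(x) divided by Σ_j P(Z=j) f_j(x).
Geometric probabilities:
  f_A = 0.18·(1−0.18)^1 = 0.18·0.82 = 0.1476
  f_B = 0.63·(1−0.63)^1 = 0.63·0.37 = 0.2331
Prior × likelihood for each component:
  P(Z=A)·f_A = 0.88 × 0.1476 = 0.129888
  P(Z=B)·f_B = 0.12 × 0.2331 = 0.027972
Normaliser: 0.129888 + 0.027972 = 0.15786
Responsibility of Component B: 0.027972 / 0.15786 ≈ 0.177

0.177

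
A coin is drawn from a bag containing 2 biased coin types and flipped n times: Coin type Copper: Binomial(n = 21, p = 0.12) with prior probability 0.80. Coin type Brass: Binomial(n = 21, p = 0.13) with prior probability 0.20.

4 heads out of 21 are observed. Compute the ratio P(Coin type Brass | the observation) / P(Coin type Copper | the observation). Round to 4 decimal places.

0.2835

Since P(k|x) ∝ w_k f_k(x), the posterior odds are w_i f_i(x) / (w_j f_j(x)).
Component likelihoods at x = 4 heads out of 21:
  p_Copper = 0.141252
  p_Brass = 0.160201
Posterior odds = (w_Brass·p_Brass) / (w_Copper·p_Copper) = (0.20·0.160201) / (0.80·0.141252) = 0.0320402 / 0.113002 ≈ 0.2835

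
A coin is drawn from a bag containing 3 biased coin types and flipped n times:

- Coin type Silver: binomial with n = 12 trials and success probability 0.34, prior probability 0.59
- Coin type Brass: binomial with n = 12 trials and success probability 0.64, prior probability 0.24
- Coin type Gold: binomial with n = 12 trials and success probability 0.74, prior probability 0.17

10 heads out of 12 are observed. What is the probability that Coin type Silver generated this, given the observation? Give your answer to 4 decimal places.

By Bayes' theorem, P(k | x) = P(Z=k) f_k(x) / Σ_j P(Z=j) f_j(x).
Binomial probabilities:
  f_Silver = C(12,10)·0.34^10·0.66^2 = 66·2.06438e-05·0.4356 = 0.0005935
  f_Brass = C(12,10)·0.64^10·0.36^2 = 66·0.0115292·0.1296 = 0.0986163
  f_Gold = C(12,10)·0.74^10·0.26^2 = 66·0.0492399·0.0676 = 0.219689
Multiply by the mixture weights:
  P(Z=Silver)·f_Silver = 0.59 × 0.0005935 = 0.000350165
  P(Z=Brass)·f_Brass = 0.24 × 0.0986163 = 0.0236679
  P(Z=Gold)·f_Gold = 0.17 × 0.219689 = 0.0373471
Sum: 0.000350165 + 0.0236679 + 0.0373471 = 0.0613652
So the posterior for Coin type Silver is 0.000350165 / 0.0613652 ≈ 0.0057.

0.0057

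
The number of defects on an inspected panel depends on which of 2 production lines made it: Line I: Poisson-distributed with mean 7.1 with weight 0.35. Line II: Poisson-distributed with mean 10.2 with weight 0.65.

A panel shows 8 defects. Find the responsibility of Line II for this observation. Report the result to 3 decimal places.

0.603

P(component k | x) = w_k·f_k(x) / marginal(x), where marginal(x) = Σ_j w_j·f_j(x).
Component likelihoods at x = 8 defects:
  p_I = e^(−7.1)·7.1^8/8! = 0.132146
  p_II = e^(−10.2)·10.2^8/8! = 0.108013
Unnormalised posteriors:
  w_I·p_I = 0.35 × 0.132146 = 0.0462513
  w_II·p_II = 0.65 × 0.108013 = 0.0702086
Sum: 0.0462513 + 0.0702086 = 0.11646
P(Line II | x) = 0.0702086 / 0.11646 ≈ 0.603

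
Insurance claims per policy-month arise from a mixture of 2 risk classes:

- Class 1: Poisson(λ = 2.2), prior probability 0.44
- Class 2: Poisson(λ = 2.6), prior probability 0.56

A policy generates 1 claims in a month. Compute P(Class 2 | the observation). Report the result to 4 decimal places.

0.5021

By Bayes' theorem, P(k | x) = P(Z=k) f_k(x) / Σ_j P(Z=j) f_j(x).
Poisson probabilities:
  f_1 = e^(−2.2)·2.2^1/1! = 0.243767
  f_2 = e^(−2.6)·2.6^1/1! = 0.193111
Unnormalised posteriors:
  P(Z=1)·f_1 = 0.44 × 0.243767 = 0.107257
  P(Z=2)·f_2 = 0.56 × 0.193111 = 0.108142
Sum: 0.107257 + 0.108142 = 0.2154
P(Class 2 | the observation) ≈ 0.5021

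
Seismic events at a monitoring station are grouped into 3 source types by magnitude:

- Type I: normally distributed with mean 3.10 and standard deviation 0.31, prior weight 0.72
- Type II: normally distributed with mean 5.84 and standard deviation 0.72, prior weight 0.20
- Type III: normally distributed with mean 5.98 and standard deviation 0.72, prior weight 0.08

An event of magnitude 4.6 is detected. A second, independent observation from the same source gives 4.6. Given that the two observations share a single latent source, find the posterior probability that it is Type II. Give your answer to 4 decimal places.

Apply Bayes' rule: the posterior for each component is proportional to its prior times its likelihood at x.
Since both observations come from the same component, the likelihood for component k is f_k(x₁)·f_k(x₂).
  f_I = [(1/(0.31·√(2π)))·exp(−(4.6−3.10)²/(2·0.31²)) = 1.286911·exp(-11.70656) = 1.06037e-05] × [1.06037e-05] = 1.12438e-10
  f_II = [(1/(0.72·√(2π)))·exp(−(4.6−5.84)²/(2·0.72²)) = 0.554087·exp(-1.48302) = 0.12575] × [0.12575] = 0.0158131
  f_III = [(1/(0.72·√(2π)))·exp(−(4.6−5.98)²/(2·0.72²)) = 0.554087·exp(-1.83681) = 0.0882801] × [0.0882801] = 0.00779338
Unnormalised posteriors:
  P(Z=I)·f_I = 0.72 × 1.12438e-10 = 8.09551e-11
  P(Z=II)·f_II = 0.20 × 0.0158131 = 0.00316261
  P(Z=III)·f_III = 0.08 × 0.00779338 = 0.000623471
Normaliser: 8.09551e-11 + 0.00316261 + 0.000623471 = 0.00378609
P(Type II | x) ≈ 0.8353

0.8353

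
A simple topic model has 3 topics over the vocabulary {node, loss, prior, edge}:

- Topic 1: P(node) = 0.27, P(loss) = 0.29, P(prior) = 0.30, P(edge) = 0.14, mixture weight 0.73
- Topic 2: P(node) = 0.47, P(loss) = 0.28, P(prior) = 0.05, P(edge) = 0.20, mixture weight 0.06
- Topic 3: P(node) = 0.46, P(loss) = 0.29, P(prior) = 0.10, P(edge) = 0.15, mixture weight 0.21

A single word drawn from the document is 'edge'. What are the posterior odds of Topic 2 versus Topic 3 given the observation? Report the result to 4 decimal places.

Posterior odds = (π_i f_i(x)) / (π_j f_j(x)); the normalising sum cancels.
Evaluate each component's likelihood at the observed value:
  L_1 = 0.14
  L_2 = 0.2
  L_3 = 0.15
0.012 / 0.0315 ≈ 0.3810

0.3810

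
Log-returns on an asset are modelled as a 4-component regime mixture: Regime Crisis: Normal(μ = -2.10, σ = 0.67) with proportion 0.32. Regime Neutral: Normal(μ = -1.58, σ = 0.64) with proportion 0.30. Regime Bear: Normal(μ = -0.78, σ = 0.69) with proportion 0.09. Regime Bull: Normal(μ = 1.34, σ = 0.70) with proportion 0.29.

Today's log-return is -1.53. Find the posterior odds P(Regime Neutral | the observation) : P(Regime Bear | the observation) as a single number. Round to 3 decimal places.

6.468

Since P(k|x) ∝ w_k f_k(x), the posterior odds are w_i f_i(x) / (w_j f_j(x)).
Evaluate each component's likelihood at the observed value:
  p_Crisis = (1/(0.67·√(2π)))·exp(−(-1.53−-2.10)²/(2·0.67²)) = 0.595436·exp(-0.36188) = 0.41464
  p_Neutral = (1/(0.64·√(2π)))·exp(−(-1.53−-1.58)²/(2·0.64²)) = 0.623347·exp(-0.00305) = 0.621448
  p_Bear = (1/(0.69·√(2π)))·exp(−(-1.53−-0.78)²/(2·0.69²)) = 0.578177·exp(-0.59074) = 0.320263
  p_Bull = (1/(0.70·√(2π)))·exp(−(-1.53−1.34)²/(2·0.70²)) = 0.569918·exp(-8.40500) = 0.000127517
0.186434 / 0.0288237 ≈ 6.468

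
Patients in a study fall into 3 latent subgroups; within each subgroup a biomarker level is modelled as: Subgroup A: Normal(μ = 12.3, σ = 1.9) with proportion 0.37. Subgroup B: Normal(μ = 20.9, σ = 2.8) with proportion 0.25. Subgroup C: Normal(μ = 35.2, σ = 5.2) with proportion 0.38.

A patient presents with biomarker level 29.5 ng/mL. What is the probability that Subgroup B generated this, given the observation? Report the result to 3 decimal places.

P(component k | x) = w_k·f_k(x) / marginal(x), where marginal(x) = Σ_j w_j·f_j(x).
Evaluate each component's likelihood at the observed value:
  L_A = (1/(1.9·√(2π)))·exp(−(29.5−12.3)²/(2·1.9²)) = 0.209970·exp(-40.97507) = 3.36442e-19
  L_B = (1/(2.8·√(2π)))·exp(−(29.5−20.9)²/(2·2.8²)) = 0.142479·exp(-4.71684) = 0.00127425
  L_C = (1/(5.2·√(2π)))·exp(−(29.5−35.2)²/(2·5.2²)) = 0.076720·exp(-0.60078) = 0.042072
Prior × likelihood for each component:
  w_A·L_A = 0.37 × 3.36442e-19 = 1.24483e-19
  w_B·L_B = 0.25 × 0.00127425 = 0.000318563
  w_C·L_C = 0.38 × 0.042072 = 0.0159873
Marginal: 1.24483e-19 + 0.000318563 + 0.0159873 = 0.0163059
Responsibility of Subgroup B: 0.000318563 / 0.0163059 ≈ 0.020

0.020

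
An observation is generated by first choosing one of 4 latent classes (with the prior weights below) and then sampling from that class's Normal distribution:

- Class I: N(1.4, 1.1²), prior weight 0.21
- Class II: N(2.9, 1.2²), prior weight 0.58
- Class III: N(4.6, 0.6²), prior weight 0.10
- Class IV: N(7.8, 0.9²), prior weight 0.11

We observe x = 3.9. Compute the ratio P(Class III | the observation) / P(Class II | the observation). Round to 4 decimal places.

0.2471

Only the two components matter; the odds are (π_i f_i(x)) / (π_j f_j(x)).
Evaluate each component's likelihood at the observed value:
  f_I = 0.0274087
  f_II = 0.234927
  f_III = 0.336664
  f_IV = 3.70787e-05
Posterior odds = (π_III·f_III) / (π_II·f_II) = (0.10·0.336664) / (0.58·0.234927) = 0.0336664 / 0.136257 ≈ 0.2471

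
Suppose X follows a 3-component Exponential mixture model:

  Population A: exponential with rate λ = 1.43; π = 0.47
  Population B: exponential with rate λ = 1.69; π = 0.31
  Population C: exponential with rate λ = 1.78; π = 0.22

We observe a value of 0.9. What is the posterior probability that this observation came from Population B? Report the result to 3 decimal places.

0.302

Apply Bayes' rule: the posterior for each component is proportional to its prior times its likelihood at x.
Component likelihoods at x = 0.9:
  L_A = 1.43·e^(−1.43·0.9) = 1.43·e^(−1.2870) = 0.39482
  L_B = 1.69·e^(−1.69·0.9) = 1.69·e^(−1.5210) = 0.369254
  L_C = 1.78·e^(−1.78·0.9) = 1.78·e^(−1.6020) = 0.358658
Prior × likelihood for each component:
  P(Z=A)·L_A = 0.47 × 0.39482 = 0.185565
  P(Z=B)·L_B = 0.31 × 0.369254 = 0.114469
  P(Z=C)·L_C = 0.22 × 0.358658 = 0.0789047
Sum: 0.185565 + 0.114469 + 0.0789047 = 0.378939
So the posterior for Population B is 0.114469 / 0.378939 ≈ 0.302.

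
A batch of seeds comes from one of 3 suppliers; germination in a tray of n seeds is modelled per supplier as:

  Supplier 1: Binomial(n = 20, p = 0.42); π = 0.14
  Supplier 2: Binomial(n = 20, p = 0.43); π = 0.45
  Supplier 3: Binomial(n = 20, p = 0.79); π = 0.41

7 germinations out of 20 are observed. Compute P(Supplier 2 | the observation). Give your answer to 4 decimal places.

By Bayes' theorem, P(k | x) = w_k f_k(x) / Σ_j w_j f_j(x).
Evaluate each component's likelihood at the observed value:
  p_1 = C(20,7)·0.42^7·0.58^13 = 77520·0.00230539·0.000840551 = 0.150218
  p_2 = C(20,7)·0.43^7·0.57^13 = 77520·0.00271819·0.00067046 = 0.141275
  p_3 = C(20,7)·0.79^7·0.21^13 = 77520·0.192039·1.54472e-09 = 2.29961e-05
Weight by the priors:
  w_1·p_1 = 0.14 × 0.150218 = 0.0210306
  w_2·p_2 = 0.45 × 0.141275 = 0.0635739
  w_3·p_3 = 0.41 × 2.29961e-05 = 9.4284e-06
Marginal: 0.0210306 + 0.0635739 + 9.4284e-06 = 0.0846138
So the posterior for Supplier 2 is 0.0635739 / 0.0846138 ≈ 0.7513.

0.7513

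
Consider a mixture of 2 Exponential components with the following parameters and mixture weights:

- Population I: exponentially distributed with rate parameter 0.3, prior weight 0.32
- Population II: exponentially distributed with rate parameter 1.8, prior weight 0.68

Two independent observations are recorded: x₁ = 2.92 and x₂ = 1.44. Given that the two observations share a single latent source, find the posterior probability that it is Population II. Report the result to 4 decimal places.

0.0995

Posterior ∝ prior × likelihood, so P(k | x) ∝ P(Z=k) f_k(x); normalise over all components.
Since both observations come from the same component, the likelihood for component k is f_k(x₁)·f_k(x₂).
  p_I = [0.3·e^(−0.3·2.92) = 0.3·e^(−0.8760) = 0.124934] × [0.194763] = 0.0243324
  p_II = [1.8·e^(−1.8·2.92) = 1.8·e^(−5.2560) = 0.00938903] × [0.134766] = 0.00126532
Prior × likelihood for each component:
  P(Z=I)·p_I = 0.32 × 0.0243324 = 0.00778637
  P(Z=II)·p_II = 0.68 × 0.00126532 = 0.000860421
Normaliser: 0.00778637 + 0.000860421 = 0.0086468
So the posterior for Population II is 0.000860421 / 0.0086468 ≈ 0.0995.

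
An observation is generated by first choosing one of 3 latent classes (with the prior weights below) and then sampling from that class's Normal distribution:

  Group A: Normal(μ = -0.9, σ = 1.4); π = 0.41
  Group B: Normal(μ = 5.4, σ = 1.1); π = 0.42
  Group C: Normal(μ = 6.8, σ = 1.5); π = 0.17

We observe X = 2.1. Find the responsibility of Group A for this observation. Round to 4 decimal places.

By Bayes' theorem, P(k | x) = w_k f_k(x) / Σ_j w_j f_j(x).
Normal densities:
  p_A = 0.0286865
  p_B = 0.00402895
  p_C = 0.00196298
Unnormalised posteriors:
  w_A·p_A = 0.41 × 0.0286865 = 0.0117615
  w_B·p_B = 0.42 × 0.00402895 = 0.00169216
  w_C·p_C = 0.17 × 0.00196298 = 0.000333706
Evidence: 0.0117615 + 0.00169216 + 0.000333706 = 0.0137873
Responsibility of Group A: 0.0117615 / 0.0137873 ≈ 0.8531

0.8531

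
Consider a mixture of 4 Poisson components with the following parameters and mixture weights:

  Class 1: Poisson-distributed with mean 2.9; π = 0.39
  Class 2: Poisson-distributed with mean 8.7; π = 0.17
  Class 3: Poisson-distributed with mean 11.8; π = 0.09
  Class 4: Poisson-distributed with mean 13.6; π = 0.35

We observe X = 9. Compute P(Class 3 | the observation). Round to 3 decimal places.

The responsibility of component k is P(Z=k) f_k(x) divided by Σ_j P(Z=j) f_j(x).
Evaluate each component's likelihood at the observed value:
  p_1 = e^(−2.9)·2.9^9/9! = 0.00219971
  p_2 = e^(−8.7)·8.7^9/9! = 0.131084
  p_3 = e^(−11.8)·11.8^9/9! = 0.0917276
  p_4 = e^(−13.6)·13.6^9/9! = 0.0544104
Multiply by the mixture weights:
  P(Z=1)·p_1 = 0.39 × 0.00219971 = 0.000857886
  P(Z=2)·p_2 = 0.17 × 0.131084 = 0.0222842
  P(Z=3)·p_3 = 0.09 × 0.0917276 = 0.00825549
  P(Z=4)·p_4 = 0.35 × 0.0544104 = 0.0190437
Evidence: 0.000857886 + 0.0222842 + 0.00825549 + 0.0190437 = 0.0504412
P(Class 3 | data) ≈ 0.164

0.164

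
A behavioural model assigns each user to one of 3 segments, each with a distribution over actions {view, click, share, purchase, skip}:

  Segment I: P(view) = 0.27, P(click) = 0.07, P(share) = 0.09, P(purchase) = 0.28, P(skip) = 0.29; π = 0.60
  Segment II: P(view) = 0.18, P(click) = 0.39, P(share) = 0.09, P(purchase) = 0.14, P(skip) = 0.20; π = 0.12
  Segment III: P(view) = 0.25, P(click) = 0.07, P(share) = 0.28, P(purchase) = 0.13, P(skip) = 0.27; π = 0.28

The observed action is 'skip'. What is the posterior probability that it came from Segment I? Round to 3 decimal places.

0.636

Apply Bayes' rule: the posterior for each component is proportional to its prior times its likelihood at x.
Evaluate each component's likelihood at the observed value:
  p_I = 0.29
  p_II = 0.2
  p_III = 0.27
Weight by the priors:
  P(Z=I)·p_I = 0.60 × 0.29 = 0.174
  P(Z=II)·p_II = 0.12 × 0.2 = 0.024
  P(Z=III)·p_III = 0.28 × 0.27 = 0.0756
Evidence: 0.174 + 0.024 + 0.0756 = 0.2736
P(Segment I | the observation) = 0.174 / 0.2736 ≈ 0.636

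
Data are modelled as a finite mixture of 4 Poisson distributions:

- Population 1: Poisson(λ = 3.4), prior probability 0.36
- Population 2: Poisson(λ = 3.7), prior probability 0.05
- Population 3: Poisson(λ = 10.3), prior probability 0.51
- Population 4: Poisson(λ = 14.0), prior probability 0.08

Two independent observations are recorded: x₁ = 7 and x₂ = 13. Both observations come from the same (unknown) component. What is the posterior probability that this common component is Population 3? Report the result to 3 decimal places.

Posterior ∝ prior × likelihood, so P(k | x) ∝ w_k f_k(x); normalise over all components.
Since both observations come from the same component, the likelihood for component k is f_k(x₁)·f_k(x₂).
  p_1 = [0.0347793] × [4.34855e-05] = 1.51239e-06
  p_2 = [0.0465685] × [9.67058e-05] = 4.50344e-06
  p_3 = [0.0820724] × [0.0793178] = 0.0065098
  p_4 = [0.0173917] × [0.105989] = 0.00184334
Prior × likelihood for each component:
  w_1·p_1 = 0.36 × 1.51239e-06 = 5.44462e-07
  w_2·p_2 = 0.05 × 4.50344e-06 = 2.25172e-07
  w_3·p_3 = 0.51 × 0.0065098 = 0.00332
  w_4·p_4 = 0.08 × 0.00184334 = 0.000147467
Marginal: 5.44462e-07 + 2.25172e-07 + 0.00332 + 0.000147467 = 0.00346823
So the posterior for Population 3 is 0.00332 / 0.00346823 ≈ 0.957.

0.957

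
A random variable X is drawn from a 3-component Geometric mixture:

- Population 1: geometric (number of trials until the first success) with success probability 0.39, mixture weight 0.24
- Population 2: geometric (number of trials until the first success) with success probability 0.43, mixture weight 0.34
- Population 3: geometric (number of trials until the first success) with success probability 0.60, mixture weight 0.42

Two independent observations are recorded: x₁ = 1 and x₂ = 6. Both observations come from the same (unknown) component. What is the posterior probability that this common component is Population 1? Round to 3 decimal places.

By Bayes' theorem, P(k | x) = π_k f_k(x) / Σ_j π_j f_j(x).
Since both observations come from the same component, the likelihood for component k is f_k(x₁)·f_k(x₂).
  L_1 = [0.39·(1−0.39)^0 = 0.39·1 = 0.39] × [0.0329393] = 0.0128463
  L_2 = [0.43·(1−0.43)^0 = 0.43·1 = 0.43] × [0.0258728] = 0.0111253
  L_3 = [0.60·(1−0.60)^0 = 0.60·1 = 0.6] × [0.006144] = 0.0036864
Unnormalised posteriors:
  π_1·L_1 = 0.24 × 0.0128463 = 0.00308311
  π_2·L_2 = 0.34 × 0.0111253 = 0.0037826
  π_3·L_3 = 0.42 × 0.0036864 = 0.00154829
Denominator: 0.00308311 + 0.0037826 + 0.00154829 = 0.008414
Responsibility of Population 1: 0.00308311 / 0.008414 ≈ 0.366

0.366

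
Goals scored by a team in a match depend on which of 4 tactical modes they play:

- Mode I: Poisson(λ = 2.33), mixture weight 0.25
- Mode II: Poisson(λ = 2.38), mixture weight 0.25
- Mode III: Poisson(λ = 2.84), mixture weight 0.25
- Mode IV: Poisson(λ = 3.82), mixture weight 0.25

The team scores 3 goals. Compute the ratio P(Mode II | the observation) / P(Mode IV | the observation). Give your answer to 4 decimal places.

1.0208

Only the two components matter; the odds are (π_i f_i(x)) / (π_j f_j(x)).
Component likelihoods at x = 3 goals:
  p_I = 0.205121
  p_II = 0.20795
  p_III = 0.223053
  p_IV = 0.20372
Posterior odds = (π_II·p_II) / (π_IV·p_IV) = (0.25·0.20795) / (0.25·0.20372) = 0.0519875 / 0.05093 ≈ 1.0208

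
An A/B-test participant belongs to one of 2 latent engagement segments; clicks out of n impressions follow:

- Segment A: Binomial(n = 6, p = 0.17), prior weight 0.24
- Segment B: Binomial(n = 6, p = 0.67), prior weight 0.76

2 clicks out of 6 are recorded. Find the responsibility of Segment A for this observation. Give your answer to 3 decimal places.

Posterior ∝ prior × likelihood, so P(k | x) ∝ w_k f_k(x); normalise over all components.
Evaluate each component's likelihood at the observed value:
  p_A = C(6,2)·0.17^2·0.83^4 = 15·0.0289·0.474583 = 0.205732
  p_B = C(6,2)·0.67^2·0.33^4 = 15·0.4489·0.0118592 = 0.079854
Prior × likelihood for each component:
  w_A·p_A = 0.24 × 0.205732 = 0.0493756
  w_B·p_B = 0.76 × 0.079854 = 0.060689
Denominator: 0.0493756 + 0.060689 = 0.110065
P(Segment A | data) = 0.0493756 / 0.110065 ≈ 0.449

0.449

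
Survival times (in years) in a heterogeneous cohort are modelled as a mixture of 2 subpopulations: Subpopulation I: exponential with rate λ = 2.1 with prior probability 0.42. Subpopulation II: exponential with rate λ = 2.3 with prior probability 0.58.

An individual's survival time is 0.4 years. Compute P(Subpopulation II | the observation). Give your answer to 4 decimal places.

P(component k | x) = π_k·f_k(x) / marginal(x), where marginal(x) = Σ_j π_j·f_j(x).
Component likelihoods at x = 0.4 years:
  f_I = 0.906592
  f_II = 0.916594
Unnormalised posteriors:
  π_I·f_I = 0.42 × 0.906592 = 0.380769
  π_II·f_II = 0.58 × 0.916594 = 0.531624
Sum: 0.380769 + 0.531624 = 0.912393
P(Subpopulation II | 0.4 years) ≈ 0.5827

0.5827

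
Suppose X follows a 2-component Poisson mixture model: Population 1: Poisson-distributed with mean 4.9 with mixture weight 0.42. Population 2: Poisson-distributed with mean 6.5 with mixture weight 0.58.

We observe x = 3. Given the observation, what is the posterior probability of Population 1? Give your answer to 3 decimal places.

0.606

Posterior ∝ prior × likelihood, so P(k | x) ∝ P(Z=k) f_k(x); normalise over all components.
Poisson probabilities:
  f_1 = e^(−4.9)·4.9^3/3! = 0.146014
  f_2 = e^(−6.5)·6.5^3/3! = 0.0688137
Weight by the priors:
  P(Z=1)·f_1 = 0.42 × 0.146014 = 0.0613258
  P(Z=2)·f_2 = 0.58 × 0.0688137 = 0.0399119
Normaliser: 0.0613258 + 0.0399119 = 0.101238
P(Population 1 | x) ≈ 0.606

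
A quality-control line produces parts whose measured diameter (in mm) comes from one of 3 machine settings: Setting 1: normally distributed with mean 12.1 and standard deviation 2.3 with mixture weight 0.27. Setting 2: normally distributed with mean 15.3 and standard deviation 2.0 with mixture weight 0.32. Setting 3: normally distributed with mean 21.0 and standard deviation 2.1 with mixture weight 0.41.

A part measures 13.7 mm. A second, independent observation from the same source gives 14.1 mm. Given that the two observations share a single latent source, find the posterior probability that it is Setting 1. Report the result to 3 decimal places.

Apply Bayes' rule: the posterior for each component is proportional to its prior times its likelihood at x.
Since both observations come from the same component, the likelihood for component k is f_k(x₁)·f_k(x₂).
  L_1 = [(1/(2.3·√(2π)))·exp(−(13.7−12.1)²/(2·2.3²)) = 0.173453·exp(-0.24197) = 0.136175] × [0.118847] = 0.016184
  L_2 = [(1/(2.0·√(2π)))·exp(−(13.7−15.3)²/(2·2.0²)) = 0.199471·exp(-0.32000) = 0.144846] × [0.166612] = 0.0241331
  L_3 = [(1/(2.1·√(2π)))·exp(−(13.7−21.0)²/(2·2.1²)) = 0.189973·exp(-6.04195) = 0.000451549] × [0.000859779] = 3.88233e-07
Weight by the priors:
  w_1·L_1 = 0.27 × 0.016184 = 0.00436968
  w_2·L_2 = 0.32 × 0.0241331 = 0.00772259
  w_3·L_3 = 0.41 × 3.88233e-07 = 1.59175e-07
Sum: 0.00436968 + 0.00772259 + 1.59175e-07 = 0.0120924
So the posterior for Setting 1 is 0.00436968 / 0.0120924 ≈ 0.361.

0.361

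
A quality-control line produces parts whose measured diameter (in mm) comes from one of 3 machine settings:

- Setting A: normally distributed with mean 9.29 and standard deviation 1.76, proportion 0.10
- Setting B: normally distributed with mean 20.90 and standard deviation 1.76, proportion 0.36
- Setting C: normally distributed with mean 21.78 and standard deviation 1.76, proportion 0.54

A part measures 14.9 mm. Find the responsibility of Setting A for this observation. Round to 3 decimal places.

0.317

The responsibility of component k is π_k f_k(x) divided by Σ_j π_j f_j(x).
Normal densities:
  f_A = (1/(1.76·√(2π)))·exp(−(14.9−9.29)²/(2·1.76²)) = 0.226672·exp(-5.08008) = 0.00140977
  f_B = (1/(1.76·√(2π)))·exp(−(14.9−20.90)²/(2·1.76²)) = 0.226672·exp(-5.81095) = 0.000678787
  f_C = (1/(1.76·√(2π)))·exp(−(14.9−21.78)²/(2·1.76²)) = 0.226672·exp(-7.64050) = 0.000108936
Prior × likelihood for each component:
  π_A·f_A = 0.10 × 0.00140977 = 0.000140977
  π_B·f_B = 0.36 × 0.000678787 = 0.000244363
  π_C·f_C = 0.54 × 0.000108936 = 5.88255e-05
Normaliser: 0.000140977 + 0.000244363 + 5.88255e-05 = 0.000444166
P(Setting A | data) = 0.000140977 / 0.000444166 ≈ 0.317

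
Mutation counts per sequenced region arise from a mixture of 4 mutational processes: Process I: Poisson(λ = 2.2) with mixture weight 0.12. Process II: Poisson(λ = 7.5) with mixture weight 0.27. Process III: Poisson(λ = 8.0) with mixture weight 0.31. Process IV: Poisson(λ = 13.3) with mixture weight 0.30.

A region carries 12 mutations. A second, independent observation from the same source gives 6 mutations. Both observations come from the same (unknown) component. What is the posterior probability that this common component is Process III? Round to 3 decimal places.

0.508

The responsibility of component k is π_k f_k(x) divided by Σ_j π_j f_j(x).
Since both observations come from the same component, the likelihood for component k is f_k(x₁)·f_k(x₂).
  f_I = [e^(−2.2)·2.2^12/12! = 2.97363e-06] × [0.0174484] = 5.18851e-08
  f_II = [e^(−7.5)·7.5^12/12! = 0.0365754] × [0.136718] = 0.00500053
  f_III = [e^(−8.0)·8.0^12/12! = 0.0481268] × [0.122138] = 0.00587812
  f_IV = [e^(−13.3)·13.3^12/12! = 0.107094] × [0.0128724] = 0.00137856
Unnormalised posteriors:
  π_I·f_I = 0.12 × 5.18851e-08 = 6.22622e-09
  π_II·f_II = 0.27 × 0.00500053 = 0.00135014
  π_III·f_III = 0.31 × 0.00587812 = 0.00182222
  π_IV·f_IV = 0.30 × 0.00137856 = 0.000413569
Evidence: 6.22622e-09 + 0.00135014 + 0.00182222 + 0.000413569 = 0.00358594
P(Process III | x₁, x₂) = 0.00182222 / 0.00358594 ≈ 0.508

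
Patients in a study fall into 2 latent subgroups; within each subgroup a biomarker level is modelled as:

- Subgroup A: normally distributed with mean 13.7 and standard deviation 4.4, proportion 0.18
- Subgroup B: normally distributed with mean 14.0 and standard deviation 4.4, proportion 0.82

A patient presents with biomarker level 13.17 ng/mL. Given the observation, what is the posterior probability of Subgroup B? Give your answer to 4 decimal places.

0.8184

The responsibility of component k is π_k f_k(x) divided by Σ_j π_j f_j(x).
Component likelihoods at x = 13.17 ng/mL:
  p_A = (1/(4.4·√(2π)))·exp(−(13.17−13.7)²/(2·4.4²)) = 0.090669·exp(-0.00725) = 0.0900133
  p_B = (1/(4.4·√(2π)))·exp(−(13.17−14.0)²/(2·4.4²)) = 0.090669·exp(-0.01779) = 0.0890698
Weight by the priors:
  π_A·p_A = 0.18 × 0.0900133 = 0.0162024
  π_B·p_B = 0.82 × 0.0890698 = 0.0730372
Sum: 0.0162024 + 0.0730372 = 0.0892396
Responsibility of Subgroup B: 0.0730372 / 0.0892396 ≈ 0.8184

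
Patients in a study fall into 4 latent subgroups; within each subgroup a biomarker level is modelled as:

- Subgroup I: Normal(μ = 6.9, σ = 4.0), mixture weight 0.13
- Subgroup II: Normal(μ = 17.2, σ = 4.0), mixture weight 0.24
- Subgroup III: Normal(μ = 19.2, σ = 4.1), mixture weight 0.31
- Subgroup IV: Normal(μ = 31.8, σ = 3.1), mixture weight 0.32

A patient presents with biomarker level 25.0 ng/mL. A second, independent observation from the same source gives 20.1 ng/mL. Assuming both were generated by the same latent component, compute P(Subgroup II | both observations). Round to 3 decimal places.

0.206

By Bayes' theorem, P(k | x) = w_k f_k(x) / Σ_j w_j f_j(x).
Since both observations come from the same component, the likelihood for component k is f_k(x₁)·f_k(x₂).
  f_I = [3.56964e-06] × [0.000430642] = 1.53724e-09
  f_II = [0.0148987] × [0.0766853] = 0.00114251
  f_III = [0.0357745] × [0.0949867] = 0.0033981
  f_IV = [0.0116068] × [0.000103845] = 1.20531e-06
Unnormalised posteriors:
  w_I·f_I = 0.13 × 1.53724e-09 = 1.99841e-10
  w_II·f_II = 0.24 × 0.00114251 = 0.000274202
  w_III·f_III = 0.31 × 0.0033981 = 0.00105341
  w_IV·f_IV = 0.32 × 1.20531e-06 = 3.85698e-07
Sum: 1.99841e-10 + 0.000274202 + 0.00105341 + 3.85698e-07 = 0.001328
So the posterior for Subgroup II is 0.000274202 / 0.001328 ≈ 0.206.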